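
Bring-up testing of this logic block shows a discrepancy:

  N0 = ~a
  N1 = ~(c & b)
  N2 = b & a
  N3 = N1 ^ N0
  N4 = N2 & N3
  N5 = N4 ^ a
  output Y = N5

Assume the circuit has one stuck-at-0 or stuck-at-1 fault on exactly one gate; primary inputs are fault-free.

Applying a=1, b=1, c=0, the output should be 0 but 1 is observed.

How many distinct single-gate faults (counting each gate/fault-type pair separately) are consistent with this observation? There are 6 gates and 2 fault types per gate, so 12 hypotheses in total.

Fault-free: N0=0, N1=1, N2=1, N3=1, N4=1, N5=0 → 0. Observed 1.
  N0 stuck-at-0: output 0 ✗
  N0 stuck-at-1: output 1 ✓
  N1 stuck-at-0: output 1 ✓
  N1 stuck-at-1: output 0 ✗
  N2 stuck-at-0: output 1 ✓
  N2 stuck-at-1: output 0 ✗
  N3 stuck-at-0: output 1 ✓
  N3 stuck-at-1: output 0 ✗
  N4 stuck-at-0: output 1 ✓
  N4 stuck-at-1: output 0 ✗
  N5 stuck-at-0: output 0 ✗
  N5 stuck-at-1: output 1 ✓
Consistent faults: {N0 stuck-at-1, N1 stuck-at-0, N2 stuck-at-0, N3 stuck-at-0, N4 stuck-at-0, N5 stuck-at-1} — 6 in all.

6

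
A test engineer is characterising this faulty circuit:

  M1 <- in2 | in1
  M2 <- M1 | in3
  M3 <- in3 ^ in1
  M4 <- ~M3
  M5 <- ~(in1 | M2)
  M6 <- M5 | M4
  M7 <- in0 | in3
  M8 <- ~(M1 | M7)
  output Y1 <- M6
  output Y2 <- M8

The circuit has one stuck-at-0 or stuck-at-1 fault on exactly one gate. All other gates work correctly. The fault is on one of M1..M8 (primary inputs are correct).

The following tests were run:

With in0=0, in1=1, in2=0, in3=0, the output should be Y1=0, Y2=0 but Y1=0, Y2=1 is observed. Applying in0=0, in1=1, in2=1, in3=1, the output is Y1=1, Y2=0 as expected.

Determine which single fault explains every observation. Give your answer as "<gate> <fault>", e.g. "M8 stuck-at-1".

Fault-free values for test 1 (in0=0, in1=1, in2=0, in3=0): M1=1, M2=1, M3=1, M4=0, M5=0, M6=0, M7=0, M8=0, giving Y1=0, Y2=0. Observed Y1=0, Y2=1.
Test 1: faults giving observed Y1=0, Y2=1 are {M1 stuck-at-0, M8 stuck-at-1}.
Test 2 (in0=0, in1=1, in2=1, in3=1): fault-free M1=1, M2=1, M3=0, M4=1, M5=0, M6=1, M7=1, M8=0 → Y1=1, Y2=0; observed Y1=1, Y2=0. Eliminates M8 stuck-at-1.
Only M1 stuck-at-0 is consistent with every test.

M1 stuck-at-0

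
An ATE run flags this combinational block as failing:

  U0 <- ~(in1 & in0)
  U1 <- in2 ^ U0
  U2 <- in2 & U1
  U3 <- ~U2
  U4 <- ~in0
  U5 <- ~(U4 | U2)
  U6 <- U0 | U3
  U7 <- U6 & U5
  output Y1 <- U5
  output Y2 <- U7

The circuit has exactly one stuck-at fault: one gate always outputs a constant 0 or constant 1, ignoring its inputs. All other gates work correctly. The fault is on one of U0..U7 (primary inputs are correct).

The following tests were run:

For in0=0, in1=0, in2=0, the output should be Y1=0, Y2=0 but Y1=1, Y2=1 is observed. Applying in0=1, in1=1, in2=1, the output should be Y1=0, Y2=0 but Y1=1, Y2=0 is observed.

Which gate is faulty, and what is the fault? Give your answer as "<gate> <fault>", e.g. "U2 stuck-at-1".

Fault-free values for test 1 (in0=0, in1=0, in2=0): U0=1, U1=1, U2=0, U3=1, U4=1, U5=0, U6=1, U7=0, giving Y1=0, Y2=0. Observed Y1=1, Y2=1.
Test 1: faults giving observed Y1=1, Y2=1 are {U4 stuck-at-0, U5 stuck-at-1}.
Test 2 (in0=1, in1=1, in2=1): fault-free U0=0, U1=1, U2=1, U3=0, U4=0, U5=0, U6=0, U7=0 → Y1=0, Y2=0; observed Y1=1, Y2=0. Eliminates U4 stuck-at-0.
Only U5 stuck-at-1 is consistent with every test.

U5 stuck-at-1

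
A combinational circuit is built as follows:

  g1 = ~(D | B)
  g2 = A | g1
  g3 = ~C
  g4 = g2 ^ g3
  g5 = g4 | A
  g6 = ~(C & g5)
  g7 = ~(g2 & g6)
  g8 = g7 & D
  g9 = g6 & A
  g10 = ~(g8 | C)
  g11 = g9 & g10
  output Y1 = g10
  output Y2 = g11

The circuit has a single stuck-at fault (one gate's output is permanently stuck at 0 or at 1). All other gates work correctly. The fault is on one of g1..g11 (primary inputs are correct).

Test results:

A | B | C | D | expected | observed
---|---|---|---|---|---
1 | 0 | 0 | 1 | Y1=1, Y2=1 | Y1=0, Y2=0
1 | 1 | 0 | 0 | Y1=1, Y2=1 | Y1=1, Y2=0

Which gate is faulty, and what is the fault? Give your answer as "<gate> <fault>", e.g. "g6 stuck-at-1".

Fault-free values for test 1 (A=1, B=0, C=0, D=1): g1=0, g2=1, g3=1, g4=0, g5=1, g6=1, g7=0, g8=0, g9=1, g10=1, g11=1, giving Y1=1, Y2=1. Observed Y1=0, Y2=0.
Test 1: faults giving observed Y1=0, Y2=0 are {g2 stuck-at-0, g6 stuck-at-0, g7 stuck-at-1, g8 stuck-at-1, g10 stuck-at-0}.
Test 2 (A=1, B=1, C=0, D=0): fault-free g1=0, g2=1, g3=1, g4=0, g5=1, g6=1, g7=0, g8=0, g9=1, g10=1, g11=1 → Y1=1, Y2=1; observed Y1=1, Y2=0. Eliminates g2 stuck-at-0, g7 stuck-at-1, g8 stuck-at-1, g10 stuck-at-0.
Only g6 stuck-at-0 is consistent with every test.

g6 stuck-at-0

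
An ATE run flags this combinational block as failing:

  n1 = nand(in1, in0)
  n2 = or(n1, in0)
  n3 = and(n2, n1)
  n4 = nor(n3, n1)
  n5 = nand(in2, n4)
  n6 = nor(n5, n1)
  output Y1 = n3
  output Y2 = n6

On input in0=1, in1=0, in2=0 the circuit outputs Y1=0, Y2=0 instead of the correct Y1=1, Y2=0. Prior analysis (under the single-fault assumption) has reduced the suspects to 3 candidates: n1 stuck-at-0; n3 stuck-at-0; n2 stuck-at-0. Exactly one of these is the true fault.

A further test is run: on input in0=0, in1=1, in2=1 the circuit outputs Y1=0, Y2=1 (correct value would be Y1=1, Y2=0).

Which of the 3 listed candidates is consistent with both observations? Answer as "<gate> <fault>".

n1 stuck-at-0

Evaluate each candidate on input in0=0, in1=1, in2=1:
  n1 stuck-at-0: n1=0 [stuck-at-0], n2=0, n3=0, n4=1, n5=0, n6=1 → Y1=0, Y2=1 — matches
  n3 stuck-at-0: n1=1, n2=1, n3=0 [stuck-at-0], n4=0, n5=1, n6=0 → Y1=0, Y2=0 — eliminated
  n2 stuck-at-0: n1=1, n2=0 [stuck-at-0], n3=0, n4=0, n5=1, n6=0 → Y1=0, Y2=0 — eliminated
Only n1 stuck-at-0 reproduces the observed Y1=0, Y2=1.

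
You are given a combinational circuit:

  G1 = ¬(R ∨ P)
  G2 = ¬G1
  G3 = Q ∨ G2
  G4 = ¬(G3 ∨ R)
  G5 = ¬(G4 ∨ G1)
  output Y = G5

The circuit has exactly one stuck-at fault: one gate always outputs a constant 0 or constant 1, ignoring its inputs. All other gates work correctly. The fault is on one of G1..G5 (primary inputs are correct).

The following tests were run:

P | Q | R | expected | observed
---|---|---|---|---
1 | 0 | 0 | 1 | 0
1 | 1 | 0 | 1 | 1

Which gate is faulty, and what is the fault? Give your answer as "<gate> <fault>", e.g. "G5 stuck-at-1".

G2 stuck-at-0

Fault-free values for test 1 (P=1, Q=0, R=0): G1=0, G2=1, G3=1, G4=0, G5=1, giving Y=1. Observed 0.
Test 1: faults giving observed 0 are {G1 stuck-at-1, G2 stuck-at-0, G3 stuck-at-0, G4 stuck-at-1, G5 stuck-at-0}.
Test 2 (P=1, Q=1, R=0): fault-free G1=0, G2=1, G3=1, G4=0, G5=1 → 1; observed 1. Eliminates G1 stuck-at-1, G3 stuck-at-0, G4 stuck-at-1, G5 stuck-at-0.
Only G2 stuck-at-0 is consistent with every test.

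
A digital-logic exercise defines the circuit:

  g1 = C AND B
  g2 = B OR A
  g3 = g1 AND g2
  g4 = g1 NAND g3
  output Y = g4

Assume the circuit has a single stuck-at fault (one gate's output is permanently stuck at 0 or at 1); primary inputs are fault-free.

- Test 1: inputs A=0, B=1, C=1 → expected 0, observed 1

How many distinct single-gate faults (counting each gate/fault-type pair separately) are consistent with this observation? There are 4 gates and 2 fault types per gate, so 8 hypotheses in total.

4

Fault-free: g1=1, g2=1, g3=1, g4=0 → 0. Observed 1.
  g1 stuck-at-0: output 1 ✓
  g1 stuck-at-1: output 0 ✗
  g2 stuck-at-0: output 1 ✓
  g2 stuck-at-1: output 0 ✗
  g3 stuck-at-0: output 1 ✓
  g3 stuck-at-1: output 0 ✗
  g4 stuck-at-0: output 0 ✗
  g4 stuck-at-1: output 1 ✓
Consistent faults: {g1 stuck-at-0, g2 stuck-at-0, g3 stuck-at-0, g4 stuck-at-1} — 4 in all.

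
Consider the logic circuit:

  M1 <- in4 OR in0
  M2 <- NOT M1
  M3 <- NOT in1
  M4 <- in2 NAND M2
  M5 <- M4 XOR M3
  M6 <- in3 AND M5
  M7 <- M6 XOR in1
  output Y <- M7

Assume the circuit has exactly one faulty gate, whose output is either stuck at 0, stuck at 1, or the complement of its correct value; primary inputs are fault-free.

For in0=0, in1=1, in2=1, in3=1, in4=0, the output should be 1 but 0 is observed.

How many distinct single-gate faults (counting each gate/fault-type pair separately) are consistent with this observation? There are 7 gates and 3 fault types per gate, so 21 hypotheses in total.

Fault-free: M1=0, M2=1, M3=0, M4=0, M5=0, M6=0, M7=1 → 1. Observed 0.
  M1: stuck-at-1, inverted output ✓; others ✗
  M2: stuck-at-0, inverted output ✓; others ✗
  M3: stuck-at-1, inverted output ✓; others ✗
  M4: stuck-at-1, inverted output ✓; others ✗
  M5: stuck-at-1, inverted output ✓; others ✗
  M6: stuck-at-1, inverted output ✓; others ✗
  M7: stuck-at-0, inverted output ✓; others ✗
Consistent faults: {M1 stuck-at-1, M1 inverted output, M2 stuck-at-0, M2 inverted output, M3 stuck-at-1, M3 inverted output, M4 stuck-at-1, M4 inverted output, M5 stuck-at-1, M5 inverted output, M6 stuck-at-1, M6 inverted output, M7 stuck-at-0, M7 inverted output} — 14 in all.

14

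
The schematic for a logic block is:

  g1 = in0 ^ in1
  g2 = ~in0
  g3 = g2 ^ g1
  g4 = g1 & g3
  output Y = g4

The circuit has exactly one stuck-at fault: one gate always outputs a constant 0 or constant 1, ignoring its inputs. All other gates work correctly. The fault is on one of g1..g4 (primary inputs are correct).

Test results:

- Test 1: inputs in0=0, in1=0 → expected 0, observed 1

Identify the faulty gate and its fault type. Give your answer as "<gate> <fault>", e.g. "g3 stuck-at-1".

g4 stuck-at-1

Fault-free values for test 1 (in0=0, in1=0): g1=0, g2=1, g3=1, g4=0, giving Y=0. Observed 1.
Test 1: faults giving observed 1 are {g4 stuck-at-1}.
Only g4 stuck-at-1 is consistent with every test.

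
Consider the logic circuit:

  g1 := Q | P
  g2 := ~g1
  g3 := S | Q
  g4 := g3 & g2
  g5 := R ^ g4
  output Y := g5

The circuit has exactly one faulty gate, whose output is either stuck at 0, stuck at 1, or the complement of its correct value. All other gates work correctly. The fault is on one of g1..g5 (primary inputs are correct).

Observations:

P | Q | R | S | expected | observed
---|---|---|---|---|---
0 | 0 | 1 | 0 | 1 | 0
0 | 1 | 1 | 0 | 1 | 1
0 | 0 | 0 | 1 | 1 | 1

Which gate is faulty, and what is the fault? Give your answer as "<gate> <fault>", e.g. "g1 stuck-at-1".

Fault-free values for test 1 (P=0, Q=0, R=1, S=0): g1=0, g2=1, g3=0, g4=0, g5=1, giving Y=1. Observed 0.
Test 1: faults giving observed 0 are {g3 stuck-at-1, g3 inverted output, g4 stuck-at-1, g4 inverted output, g5 stuck-at-0, g5 inverted output}.
Test 2 (P=0, Q=1, R=1, S=0): fault-free g1=1, g2=0, g3=1, g4=0, g5=1 → 1; observed 1. Eliminates g4 stuck-at-1, g4 inverted output, g5 stuck-at-0, g5 inverted output.
Test 3 (P=0, Q=0, R=0, S=1): fault-free g1=0, g2=1, g3=1, g4=1, g5=1 → 1; observed 1. Eliminates g3 inverted output.
Only g3 stuck-at-1 is consistent with every test.

g3 stuck-at-1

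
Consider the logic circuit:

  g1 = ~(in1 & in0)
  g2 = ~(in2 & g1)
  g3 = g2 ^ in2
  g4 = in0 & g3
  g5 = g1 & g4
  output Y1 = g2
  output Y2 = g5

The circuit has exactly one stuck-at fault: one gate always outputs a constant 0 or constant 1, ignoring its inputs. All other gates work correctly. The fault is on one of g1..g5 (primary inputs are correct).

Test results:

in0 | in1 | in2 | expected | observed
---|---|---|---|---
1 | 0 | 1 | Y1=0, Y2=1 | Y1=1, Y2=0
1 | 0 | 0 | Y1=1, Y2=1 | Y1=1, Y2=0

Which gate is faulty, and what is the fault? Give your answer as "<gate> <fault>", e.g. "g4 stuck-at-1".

Fault-free values for test 1 (in0=1, in1=0, in2=1): g1=1, g2=0, g3=1, g4=1, g5=1, giving Y1=0, Y2=1. Observed Y1=1, Y2=0.
Test 1: faults giving observed Y1=1, Y2=0 are {g1 stuck-at-0, g2 stuck-at-1}.
Test 2 (in0=1, in1=0, in2=0): fault-free g1=1, g2=1, g3=1, g4=1, g5=1 → Y1=1, Y2=1; observed Y1=1, Y2=0. Eliminates g2 stuck-at-1.
Only g1 stuck-at-0 is consistent with every test.

g1 stuck-at-0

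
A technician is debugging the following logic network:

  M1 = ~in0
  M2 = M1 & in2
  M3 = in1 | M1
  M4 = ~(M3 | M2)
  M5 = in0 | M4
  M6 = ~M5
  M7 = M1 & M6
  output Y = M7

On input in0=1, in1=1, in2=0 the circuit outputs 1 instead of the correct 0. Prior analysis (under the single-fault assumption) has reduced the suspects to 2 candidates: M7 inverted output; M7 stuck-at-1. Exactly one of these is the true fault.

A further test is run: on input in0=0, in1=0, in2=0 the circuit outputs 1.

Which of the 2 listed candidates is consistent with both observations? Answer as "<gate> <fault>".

Evaluate each candidate on input in0=0, in1=0, in2=0:
  M7 inverted output: M1=1, M2=0, M3=1, M4=0, M5=0, M6=1, M7=0 [inverted output] → 0 — eliminated
  M7 stuck-at-1: M1=1, M2=0, M3=1, M4=0, M5=0, M6=1, M7=1 [stuck-at-1] → 1 — matches
Only M7 stuck-at-1 reproduces the observed 1.

M7 stuck-at-1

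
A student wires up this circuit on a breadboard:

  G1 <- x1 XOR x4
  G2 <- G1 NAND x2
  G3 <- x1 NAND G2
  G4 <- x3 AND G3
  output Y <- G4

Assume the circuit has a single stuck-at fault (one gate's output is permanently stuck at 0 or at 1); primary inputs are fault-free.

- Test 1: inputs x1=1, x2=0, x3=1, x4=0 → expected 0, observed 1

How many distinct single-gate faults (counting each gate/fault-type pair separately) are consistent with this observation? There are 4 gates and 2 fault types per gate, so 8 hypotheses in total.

Fault-free: G1=1, G2=1, G3=0, G4=0 → 0. Observed 1.
  G1 stuck-at-0: output 0 ✗
  G1 stuck-at-1: output 0 ✗
  G2 stuck-at-0: output 1 ✓
  G2 stuck-at-1: output 0 ✗
  G3 stuck-at-0: output 0 ✗
  G3 stuck-at-1: output 1 ✓
  G4 stuck-at-0: output 0 ✗
  G4 stuck-at-1: output 1 ✓
Consistent faults: {G2 stuck-at-0, G3 stuck-at-1, G4 stuck-at-1} — 3 in all.

3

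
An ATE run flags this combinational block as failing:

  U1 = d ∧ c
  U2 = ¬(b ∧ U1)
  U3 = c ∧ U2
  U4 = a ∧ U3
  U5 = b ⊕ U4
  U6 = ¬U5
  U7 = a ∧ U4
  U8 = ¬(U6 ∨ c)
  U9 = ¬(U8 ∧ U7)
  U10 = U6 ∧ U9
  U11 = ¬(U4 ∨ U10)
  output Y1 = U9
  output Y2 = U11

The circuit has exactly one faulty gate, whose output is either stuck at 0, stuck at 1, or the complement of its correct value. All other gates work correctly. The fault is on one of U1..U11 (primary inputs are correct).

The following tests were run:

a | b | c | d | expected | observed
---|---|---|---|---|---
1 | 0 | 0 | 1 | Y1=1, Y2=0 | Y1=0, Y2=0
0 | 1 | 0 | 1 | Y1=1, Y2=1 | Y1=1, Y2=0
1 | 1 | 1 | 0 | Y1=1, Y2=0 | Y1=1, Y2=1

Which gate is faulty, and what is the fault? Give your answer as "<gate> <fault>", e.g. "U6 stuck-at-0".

U4 inverted output

Fault-free values for test 1 (a=1, b=0, c=0, d=1): U1=0, U2=1, U3=0, U4=0, U5=0, U6=1, U7=0, U8=0, U9=1, U10=1, U11=0, giving Y1=1, Y2=0. Observed Y1=0, Y2=0.
Test 1: faults giving observed Y1=0, Y2=0 are {U3 stuck-at-1, U3 inverted output, U4 stuck-at-1, U4 inverted output}.
Test 2 (a=0, b=1, c=0, d=1): fault-free U1=0, U2=1, U3=0, U4=0, U5=1, U6=0, U7=0, U8=1, U9=1, U10=0, U11=1 → Y1=1, Y2=1; observed Y1=1, Y2=0. Eliminates U3 stuck-at-1, U3 inverted output.
Test 3 (a=1, b=1, c=1, d=0): fault-free U1=0, U2=1, U3=1, U4=1, U5=0, U6=1, U7=1, U8=0, U9=1, U10=1, U11=0 → Y1=1, Y2=0; observed Y1=1, Y2=1. Eliminates U4 stuck-at-1.
Only U4 inverted output is consistent with every test.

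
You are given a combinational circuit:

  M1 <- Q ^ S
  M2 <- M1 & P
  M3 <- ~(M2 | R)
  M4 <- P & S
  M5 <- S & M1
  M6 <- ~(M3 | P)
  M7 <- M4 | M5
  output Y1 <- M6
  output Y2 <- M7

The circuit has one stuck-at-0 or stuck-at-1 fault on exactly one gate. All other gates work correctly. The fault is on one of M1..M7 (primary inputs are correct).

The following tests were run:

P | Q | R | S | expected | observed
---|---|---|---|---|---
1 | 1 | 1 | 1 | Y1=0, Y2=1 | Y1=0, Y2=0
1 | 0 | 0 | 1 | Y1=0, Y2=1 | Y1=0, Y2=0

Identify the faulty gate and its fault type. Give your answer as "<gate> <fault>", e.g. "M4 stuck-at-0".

M7 stuck-at-0

Fault-free values for test 1 (P=1, Q=1, R=1, S=1): M1=0, M2=0, M3=0, M4=1, M5=0, M6=0, M7=1, giving Y1=0, Y2=1. Observed Y1=0, Y2=0.
Test 1: faults giving observed Y1=0, Y2=0 are {M4 stuck-at-0, M7 stuck-at-0}.
Test 2 (P=1, Q=0, R=0, S=1): fault-free M1=1, M2=1, M3=0, M4=1, M5=1, M6=0, M7=1 → Y1=0, Y2=1; observed Y1=0, Y2=0. Eliminates M4 stuck-at-0.
Only M7 stuck-at-0 is consistent with every test.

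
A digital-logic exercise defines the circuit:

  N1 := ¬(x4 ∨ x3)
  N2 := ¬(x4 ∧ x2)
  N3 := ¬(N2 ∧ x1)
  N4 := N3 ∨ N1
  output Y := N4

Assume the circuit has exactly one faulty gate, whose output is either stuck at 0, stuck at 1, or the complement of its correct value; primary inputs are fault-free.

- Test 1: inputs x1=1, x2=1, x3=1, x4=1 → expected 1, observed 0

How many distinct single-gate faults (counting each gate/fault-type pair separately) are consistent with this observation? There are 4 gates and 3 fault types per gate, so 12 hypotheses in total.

6

Fault-free: N1=0, N2=0, N3=1, N4=1 → 1. Observed 0.
  N1 stuck-at-0: output 1 ✗
  N1 stuck-at-1: output 1 ✗
  N1 inverted output: output 1 ✗
  N2 stuck-at-0: output 1 ✗
  N2 stuck-at-1: output 0 ✓
  N2 inverted output: output 0 ✓
  N3 stuck-at-0: output 0 ✓
  N3 stuck-at-1: output 1 ✗
  N3 inverted output: output 0 ✓
  N4 stuck-at-0: output 0 ✓
  N4 stuck-at-1: output 1 ✗
  N4 inverted output: output 0 ✓
Consistent faults: {N2 stuck-at-1, N2 inverted output, N3 stuck-at-0, N3 inverted output, N4 stuck-at-0, N4 inverted output} — 6 in all.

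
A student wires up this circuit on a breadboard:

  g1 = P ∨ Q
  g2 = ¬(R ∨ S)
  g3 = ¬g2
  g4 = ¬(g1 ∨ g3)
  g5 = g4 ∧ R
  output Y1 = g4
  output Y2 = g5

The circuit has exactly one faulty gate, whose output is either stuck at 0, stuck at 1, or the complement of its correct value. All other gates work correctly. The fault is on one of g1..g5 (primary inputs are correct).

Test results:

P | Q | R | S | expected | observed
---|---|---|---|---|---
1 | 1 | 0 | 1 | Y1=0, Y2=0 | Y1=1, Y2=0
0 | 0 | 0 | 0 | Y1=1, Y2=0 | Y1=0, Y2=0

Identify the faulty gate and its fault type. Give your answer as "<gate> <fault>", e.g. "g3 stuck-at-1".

Fault-free values for test 1 (P=1, Q=1, R=0, S=1): g1=1, g2=0, g3=1, g4=0, g5=0, giving Y1=0, Y2=0. Observed Y1=1, Y2=0.
Test 1: faults giving observed Y1=1, Y2=0 are {g4 stuck-at-1, g4 inverted output}.
Test 2 (P=0, Q=0, R=0, S=0): fault-free g1=0, g2=1, g3=0, g4=1, g5=0 → Y1=1, Y2=0; observed Y1=0, Y2=0. Eliminates g4 stuck-at-1.
Only g4 inverted output is consistent with every test.

g4 inverted output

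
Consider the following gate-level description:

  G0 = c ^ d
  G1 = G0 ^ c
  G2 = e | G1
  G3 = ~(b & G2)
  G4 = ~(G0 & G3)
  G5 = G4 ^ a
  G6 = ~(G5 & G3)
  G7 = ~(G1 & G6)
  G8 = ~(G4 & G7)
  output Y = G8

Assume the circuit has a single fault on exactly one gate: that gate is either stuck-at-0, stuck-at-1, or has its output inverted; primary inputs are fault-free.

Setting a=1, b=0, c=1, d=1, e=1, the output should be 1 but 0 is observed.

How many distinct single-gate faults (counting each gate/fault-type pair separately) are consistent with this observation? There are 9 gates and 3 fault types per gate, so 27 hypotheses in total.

Fault-free: G0=0, G1=1, G2=1, G3=1, G4=1, G5=0, G6=1, G7=0, G8=1 → 1. Observed 0.
  G0: none of the 3 fault types match ✗
  G1: stuck-at-0, inverted output ✓; others ✗
  G2: none of the 3 fault types match ✗
  G3: none of the 3 fault types match ✗
  G4: none of the 3 fault types match ✗
  G5: stuck-at-1, inverted output ✓; others ✗
  G6: stuck-at-0, inverted output ✓; others ✗
  G7: stuck-at-1, inverted output ✓; others ✗
  G8: stuck-at-0, inverted output ✓; others ✗
Consistent faults: {G1 stuck-at-0, G1 inverted output, G5 stuck-at-1, G5 inverted output, G6 stuck-at-0, G6 inverted output, G7 stuck-at-1, G7 inverted output, G8 stuck-at-0, G8 inverted output} — 10 in all.

10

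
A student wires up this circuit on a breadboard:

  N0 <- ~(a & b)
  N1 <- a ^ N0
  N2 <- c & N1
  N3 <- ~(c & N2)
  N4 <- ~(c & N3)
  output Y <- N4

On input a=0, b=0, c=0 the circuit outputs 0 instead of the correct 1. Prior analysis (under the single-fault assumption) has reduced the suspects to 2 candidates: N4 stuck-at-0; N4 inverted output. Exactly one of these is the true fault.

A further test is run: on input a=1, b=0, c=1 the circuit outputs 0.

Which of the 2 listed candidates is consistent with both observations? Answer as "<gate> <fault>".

Evaluate each candidate on input a=1, b=0, c=1:
  N4 stuck-at-0: N0=1, N1=0, N2=0, N3=1, N4=0 [stuck-at-0] → 0 — matches
  N4 inverted output: N0=1, N1=0, N2=0, N3=1, N4=1 [inverted output] → 1 — eliminated
Only N4 stuck-at-0 reproduces the observed 0.

N4 stuck-at-0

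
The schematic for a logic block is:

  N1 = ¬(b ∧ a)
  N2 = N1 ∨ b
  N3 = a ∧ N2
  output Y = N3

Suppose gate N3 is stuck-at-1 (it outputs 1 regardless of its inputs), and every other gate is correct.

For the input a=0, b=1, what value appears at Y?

Propagate with N3 forced: N1=1, N2=1, N3=1 [stuck-at-1].
So Y = 1. (Without the fault it would be 0.)

1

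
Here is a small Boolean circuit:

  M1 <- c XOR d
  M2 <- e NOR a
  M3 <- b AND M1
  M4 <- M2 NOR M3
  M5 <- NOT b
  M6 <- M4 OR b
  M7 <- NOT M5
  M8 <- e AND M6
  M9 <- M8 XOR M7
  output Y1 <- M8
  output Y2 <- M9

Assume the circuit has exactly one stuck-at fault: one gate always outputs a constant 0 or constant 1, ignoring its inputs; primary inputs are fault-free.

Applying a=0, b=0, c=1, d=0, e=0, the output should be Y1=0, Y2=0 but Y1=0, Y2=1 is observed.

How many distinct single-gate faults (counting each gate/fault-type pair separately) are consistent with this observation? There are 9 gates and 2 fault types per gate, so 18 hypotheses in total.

3

Fault-free: M1=1, M2=1, M3=0, M4=0, M5=1, M6=0, M7=0, M8=0, M9=0 → Y1=0, Y2=0. Observed Y1=0, Y2=1.
  M1: none of the 2 fault types match ✗
  M2: none of the 2 fault types match ✗
  M3: none of the 2 fault types match ✗
  M4: none of the 2 fault types match ✗
  M5: stuck-at-0 ✓; others ✗
  M6: none of the 2 fault types match ✗
  M7: stuck-at-1 ✓; others ✗
  M8: none of the 2 fault types match ✗
  M9: stuck-at-1 ✓; others ✗
Consistent faults: {M5 stuck-at-0, M7 stuck-at-1, M9 stuck-at-1} — 3 in all.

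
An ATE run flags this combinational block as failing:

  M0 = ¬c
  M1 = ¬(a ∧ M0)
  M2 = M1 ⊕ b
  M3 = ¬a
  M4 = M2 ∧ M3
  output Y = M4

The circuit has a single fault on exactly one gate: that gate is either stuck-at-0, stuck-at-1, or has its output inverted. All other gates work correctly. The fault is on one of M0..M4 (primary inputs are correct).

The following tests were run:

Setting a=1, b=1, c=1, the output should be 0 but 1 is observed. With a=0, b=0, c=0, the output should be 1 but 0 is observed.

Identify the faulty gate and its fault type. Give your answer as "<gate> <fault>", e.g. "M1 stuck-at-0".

M4 inverted output

Fault-free values for test 1 (a=1, b=1, c=1): M0=0, M1=1, M2=0, M3=0, M4=0, giving Y=0. Observed 1.
Test 1: faults giving observed 1 are {M4 stuck-at-1, M4 inverted output}.
Test 2 (a=0, b=0, c=0): fault-free M0=1, M1=1, M2=1, M3=1, M4=1 → 1; observed 0. Eliminates M4 stuck-at-1.
Only M4 inverted output is consistent with every test.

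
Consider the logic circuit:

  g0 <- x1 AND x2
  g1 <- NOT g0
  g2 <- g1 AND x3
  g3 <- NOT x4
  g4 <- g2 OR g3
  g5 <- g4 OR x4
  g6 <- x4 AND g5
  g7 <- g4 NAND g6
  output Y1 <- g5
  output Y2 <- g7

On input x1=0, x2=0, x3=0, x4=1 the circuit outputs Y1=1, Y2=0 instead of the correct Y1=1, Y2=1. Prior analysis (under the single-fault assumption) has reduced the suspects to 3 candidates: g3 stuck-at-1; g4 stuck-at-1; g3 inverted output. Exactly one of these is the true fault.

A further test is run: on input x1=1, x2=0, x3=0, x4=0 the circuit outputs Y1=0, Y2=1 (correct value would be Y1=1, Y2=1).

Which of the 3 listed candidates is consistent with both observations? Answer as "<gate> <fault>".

g3 inverted output

Evaluate each candidate on input x1=1, x2=0, x3=0, x4=0:
  g3 stuck-at-1: g0=0, g1=1, g2=0, g3=1 [stuck-at-1], g4=1, g5=1, g6=0, g7=1 → Y1=1, Y2=1 — eliminated
  g4 stuck-at-1: g0=0, g1=1, g2=0, g3=1, g4=1 [stuck-at-1], g5=1, g6=0, g7=1 → Y1=1, Y2=1 — eliminated
  g3 inverted output: g0=0, g1=1, g2=0, g3=0 [inverted output], g4=0, g5=0, g6=0, g7=1 → Y1=0, Y2=1 — matches
Only g3 inverted output reproduces the observed Y1=0, Y2=1.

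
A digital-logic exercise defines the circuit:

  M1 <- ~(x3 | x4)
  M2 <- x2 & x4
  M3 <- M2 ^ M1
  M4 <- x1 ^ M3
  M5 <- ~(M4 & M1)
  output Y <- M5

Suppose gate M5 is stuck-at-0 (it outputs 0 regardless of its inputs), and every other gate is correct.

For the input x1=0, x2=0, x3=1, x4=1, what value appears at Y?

0

Propagate with M5 forced: M1=0, M2=0, M3=0, M4=0, M5=0 [stuck-at-0].
So Y = 0. (Without the fault it would be 1.)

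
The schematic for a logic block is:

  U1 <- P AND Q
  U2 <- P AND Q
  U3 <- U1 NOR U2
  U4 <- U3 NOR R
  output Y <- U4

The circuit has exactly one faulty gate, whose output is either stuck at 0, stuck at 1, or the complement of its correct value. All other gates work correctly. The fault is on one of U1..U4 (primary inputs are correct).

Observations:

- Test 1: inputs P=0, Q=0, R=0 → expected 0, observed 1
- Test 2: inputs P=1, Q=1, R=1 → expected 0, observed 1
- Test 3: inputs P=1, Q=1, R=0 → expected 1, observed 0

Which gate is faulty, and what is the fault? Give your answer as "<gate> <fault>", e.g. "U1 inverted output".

U4 inverted output

Fault-free values for test 1 (P=0, Q=0, R=0): U1=0, U2=0, U3=1, U4=0, giving Y=0. Observed 1.
Test 1: faults giving observed 1 are {U1 stuck-at-1, U1 inverted output, U2 stuck-at-1, U2 inverted output, U3 stuck-at-0, U3 inverted output, U4 stuck-at-1, U4 inverted output}.
Test 2 (P=1, Q=1, R=1): fault-free U1=1, U2=1, U3=0, U4=0 → 0; observed 1. Eliminates U1 stuck-at-1, U1 inverted output, U2 stuck-at-1, U2 inverted output, U3 stuck-at-0, U3 inverted output.
Test 3 (P=1, Q=1, R=0): fault-free U1=1, U2=1, U3=0, U4=1 → 1; observed 0. Eliminates U4 stuck-at-1.
Only U4 inverted output is consistent with every test.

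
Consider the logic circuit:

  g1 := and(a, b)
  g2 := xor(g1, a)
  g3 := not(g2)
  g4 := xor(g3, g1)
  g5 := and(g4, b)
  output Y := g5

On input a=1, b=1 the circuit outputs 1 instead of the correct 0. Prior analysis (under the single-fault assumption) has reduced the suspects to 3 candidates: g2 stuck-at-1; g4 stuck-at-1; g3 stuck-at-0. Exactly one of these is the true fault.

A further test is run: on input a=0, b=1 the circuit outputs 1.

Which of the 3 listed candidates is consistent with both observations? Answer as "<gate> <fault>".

Evaluate each candidate on input a=0, b=1:
  g2 stuck-at-1: g1=0, g2=1 [stuck-at-1], g3=0, g4=0, g5=0 → 0 — eliminated
  g4 stuck-at-1: g1=0, g2=0, g3=1, g4=1 [stuck-at-1], g5=1 → 1 — matches
  g3 stuck-at-0: g1=0, g2=0, g3=0 [stuck-at-0], g4=0, g5=0 → 0 — eliminated
Only g4 stuck-at-1 reproduces the observed 1.

g4 stuck-at-1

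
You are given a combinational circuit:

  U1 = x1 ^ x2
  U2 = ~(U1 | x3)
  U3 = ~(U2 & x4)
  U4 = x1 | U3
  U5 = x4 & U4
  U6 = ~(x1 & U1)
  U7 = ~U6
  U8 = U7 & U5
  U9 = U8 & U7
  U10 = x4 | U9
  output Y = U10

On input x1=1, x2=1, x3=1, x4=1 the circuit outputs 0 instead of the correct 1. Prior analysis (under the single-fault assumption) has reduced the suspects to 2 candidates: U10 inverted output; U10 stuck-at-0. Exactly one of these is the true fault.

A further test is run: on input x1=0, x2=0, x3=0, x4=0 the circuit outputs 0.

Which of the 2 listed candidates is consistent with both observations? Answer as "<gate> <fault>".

Evaluate each candidate on input x1=0, x2=0, x3=0, x4=0:
  U10 inverted output: U1=0, U2=1, U3=1, U4=1, U5=0, U6=1, U7=0, U8=0, U9=0, U10=1 [inverted output] → 1 — eliminated
  U10 stuck-at-0: U1=0, U2=1, U3=1, U4=1, U5=0, U6=1, U7=0, U8=0, U9=0, U10=0 [stuck-at-0] → 0 — matches
Only U10 stuck-at-0 reproduces the observed 0.

U10 stuck-at-0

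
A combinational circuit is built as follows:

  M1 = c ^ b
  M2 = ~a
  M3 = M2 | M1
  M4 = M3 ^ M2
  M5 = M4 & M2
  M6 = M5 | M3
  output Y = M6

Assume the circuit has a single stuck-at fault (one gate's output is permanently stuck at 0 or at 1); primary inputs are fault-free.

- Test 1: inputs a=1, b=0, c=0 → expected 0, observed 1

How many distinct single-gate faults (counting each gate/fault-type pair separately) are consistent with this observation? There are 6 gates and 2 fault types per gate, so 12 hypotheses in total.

5

Fault-free: M1=0, M2=0, M3=0, M4=0, M5=0, M6=0 → 0. Observed 1.
  M1 stuck-at-0: output 0 ✗
  M1 stuck-at-1: output 1 ✓
  M2 stuck-at-0: output 0 ✗
  M2 stuck-at-1: output 1 ✓
  M3 stuck-at-0: output 0 ✗
  M3 stuck-at-1: output 1 ✓
  M4 stuck-at-0: output 0 ✗
  M4 stuck-at-1: output 0 ✗
  M5 stuck-at-0: output 0 ✗
  M5 stuck-at-1: output 1 ✓
  M6 stuck-at-0: output 0 ✗
  M6 stuck-at-1: output 1 ✓
Consistent faults: {M1 stuck-at-1, M2 stuck-at-1, M3 stuck-at-1, M5 stuck-at-1, M6 stuck-at-1} — 5 in all.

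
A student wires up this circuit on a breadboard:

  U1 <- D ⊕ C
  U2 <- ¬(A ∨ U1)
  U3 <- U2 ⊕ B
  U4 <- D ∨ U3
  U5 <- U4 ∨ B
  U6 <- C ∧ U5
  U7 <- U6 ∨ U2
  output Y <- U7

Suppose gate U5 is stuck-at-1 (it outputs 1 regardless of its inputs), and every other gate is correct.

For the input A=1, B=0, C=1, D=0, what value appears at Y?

1

Propagate with U5 forced: U1=1, U2=0, U3=0, U4=0, U5=1 [stuck-at-1], U6=1, U7=1.
So Y = 1. (Without the fault it would be 0.)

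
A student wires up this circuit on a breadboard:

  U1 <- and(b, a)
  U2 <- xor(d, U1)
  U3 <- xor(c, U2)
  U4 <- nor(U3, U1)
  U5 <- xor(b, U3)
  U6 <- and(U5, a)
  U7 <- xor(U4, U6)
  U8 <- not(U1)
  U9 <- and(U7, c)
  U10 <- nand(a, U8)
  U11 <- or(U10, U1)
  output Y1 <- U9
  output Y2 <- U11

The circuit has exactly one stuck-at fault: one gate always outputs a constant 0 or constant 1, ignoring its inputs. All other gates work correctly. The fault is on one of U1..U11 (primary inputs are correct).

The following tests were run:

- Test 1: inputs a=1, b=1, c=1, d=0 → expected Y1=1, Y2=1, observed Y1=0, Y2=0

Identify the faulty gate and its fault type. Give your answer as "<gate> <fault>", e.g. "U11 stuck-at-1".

U1 stuck-at-0

Fault-free values for test 1 (a=1, b=1, c=1, d=0): U1=1, U2=1, U3=0, U4=0, U5=1, U6=1, U7=1, U8=0, U9=1, U10=1, U11=1, giving Y1=1, Y2=1. Observed Y1=0, Y2=0.
Test 1: faults giving observed Y1=0, Y2=0 are {U1 stuck-at-0}.
Only U1 stuck-at-0 is consistent with every test.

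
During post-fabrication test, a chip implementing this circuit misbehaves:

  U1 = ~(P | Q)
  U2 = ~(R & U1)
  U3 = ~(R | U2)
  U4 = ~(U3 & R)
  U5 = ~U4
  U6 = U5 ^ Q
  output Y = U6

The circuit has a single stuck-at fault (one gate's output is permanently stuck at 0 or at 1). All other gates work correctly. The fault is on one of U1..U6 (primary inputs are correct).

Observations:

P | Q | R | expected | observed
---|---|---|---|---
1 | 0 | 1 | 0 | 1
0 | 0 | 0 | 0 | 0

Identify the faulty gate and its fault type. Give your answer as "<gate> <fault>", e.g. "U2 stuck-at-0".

U3 stuck-at-1

Fault-free values for test 1 (P=1, Q=0, R=1): U1=0, U2=1, U3=0, U4=1, U5=0, U6=0, giving Y=0. Observed 1.
Test 1: faults giving observed 1 are {U3 stuck-at-1, U4 stuck-at-0, U5 stuck-at-1, U6 stuck-at-1}.
Test 2 (P=0, Q=0, R=0): fault-free U1=1, U2=1, U3=0, U4=1, U5=0, U6=0 → 0; observed 0. Eliminates U4 stuck-at-0, U5 stuck-at-1, U6 stuck-at-1.
Only U3 stuck-at-1 is consistent with every test.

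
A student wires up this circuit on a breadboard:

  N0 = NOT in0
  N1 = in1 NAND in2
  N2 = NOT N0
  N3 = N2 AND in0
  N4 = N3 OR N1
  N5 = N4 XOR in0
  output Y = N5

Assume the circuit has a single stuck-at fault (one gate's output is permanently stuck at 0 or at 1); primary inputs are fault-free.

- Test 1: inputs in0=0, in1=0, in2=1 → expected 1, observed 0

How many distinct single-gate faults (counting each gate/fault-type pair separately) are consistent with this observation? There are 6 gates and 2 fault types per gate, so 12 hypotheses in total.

Fault-free: N0=1, N1=1, N2=0, N3=0, N4=1, N5=1 → 1. Observed 0.
  N0 stuck-at-0: output 1 ✗
  N0 stuck-at-1: output 1 ✗
  N1 stuck-at-0: output 0 ✓
  N1 stuck-at-1: output 1 ✗
  N2 stuck-at-0: output 1 ✗
  N2 stuck-at-1: output 1 ✗
  N3 stuck-at-0: output 1 ✗
  N3 stuck-at-1: output 1 ✗
  N4 stuck-at-0: output 0 ✓
  N4 stuck-at-1: output 1 ✗
  N5 stuck-at-0: output 0 ✓
  N5 stuck-at-1: output 1 ✗
Consistent faults: {N1 stuck-at-0, N4 stuck-at-0, N5 stuck-at-0} — 3 in all.

3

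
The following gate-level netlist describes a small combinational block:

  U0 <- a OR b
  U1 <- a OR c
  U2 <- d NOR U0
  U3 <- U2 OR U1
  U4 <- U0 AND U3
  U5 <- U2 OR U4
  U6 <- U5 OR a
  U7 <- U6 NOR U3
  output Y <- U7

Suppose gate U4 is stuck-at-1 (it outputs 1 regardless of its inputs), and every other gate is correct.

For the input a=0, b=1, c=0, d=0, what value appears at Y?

Propagate with U4 forced: U0=1, U1=0, U2=0, U3=0, U4=1 [stuck-at-1], U5=1, U6=1, U7=0.
So Y = 0. (Without the fault it would be 1.)

0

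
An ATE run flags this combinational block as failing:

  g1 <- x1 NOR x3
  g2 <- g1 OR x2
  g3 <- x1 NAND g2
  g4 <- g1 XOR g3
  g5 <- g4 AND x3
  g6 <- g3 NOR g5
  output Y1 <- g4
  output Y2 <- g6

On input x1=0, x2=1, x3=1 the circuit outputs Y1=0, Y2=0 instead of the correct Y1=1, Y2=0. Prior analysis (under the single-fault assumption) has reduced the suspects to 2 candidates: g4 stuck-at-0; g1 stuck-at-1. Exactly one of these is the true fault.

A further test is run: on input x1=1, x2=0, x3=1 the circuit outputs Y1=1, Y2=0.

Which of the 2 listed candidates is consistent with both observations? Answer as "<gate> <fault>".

Evaluate each candidate on input x1=1, x2=0, x3=1:
  g4 stuck-at-0: g1=0, g2=0, g3=1, g4=0 [stuck-at-0], g5=0, g6=0 → Y1=0, Y2=0 — eliminated
  g1 stuck-at-1: g1=1 [stuck-at-1], g2=1, g3=0, g4=1, g5=1, g6=0 → Y1=1, Y2=0 — matches
Only g1 stuck-at-1 reproduces the observed Y1=1, Y2=0.

g1 stuck-at-1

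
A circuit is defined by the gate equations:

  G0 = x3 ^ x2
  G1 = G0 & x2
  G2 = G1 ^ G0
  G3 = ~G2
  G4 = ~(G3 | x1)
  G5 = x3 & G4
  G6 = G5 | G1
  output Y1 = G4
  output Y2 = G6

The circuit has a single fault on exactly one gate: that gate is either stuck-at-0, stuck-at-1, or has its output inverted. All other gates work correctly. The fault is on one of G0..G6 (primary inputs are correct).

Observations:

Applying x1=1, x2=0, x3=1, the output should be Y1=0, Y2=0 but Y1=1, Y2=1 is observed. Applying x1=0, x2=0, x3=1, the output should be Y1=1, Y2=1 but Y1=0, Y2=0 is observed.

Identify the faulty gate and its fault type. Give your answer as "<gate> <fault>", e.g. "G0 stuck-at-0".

G4 inverted output

Fault-free values for test 1 (x1=1, x2=0, x3=1): G0=1, G1=0, G2=1, G3=0, G4=0, G5=0, G6=0, giving Y1=0, Y2=0. Observed Y1=1, Y2=1.
Test 1: faults giving observed Y1=1, Y2=1 are {G4 stuck-at-1, G4 inverted output}.
Test 2 (x1=0, x2=0, x3=1): fault-free G0=1, G1=0, G2=1, G3=0, G4=1, G5=1, G6=1 → Y1=1, Y2=1; observed Y1=0, Y2=0. Eliminates G4 stuck-at-1.
Only G4 inverted output is consistent with every test.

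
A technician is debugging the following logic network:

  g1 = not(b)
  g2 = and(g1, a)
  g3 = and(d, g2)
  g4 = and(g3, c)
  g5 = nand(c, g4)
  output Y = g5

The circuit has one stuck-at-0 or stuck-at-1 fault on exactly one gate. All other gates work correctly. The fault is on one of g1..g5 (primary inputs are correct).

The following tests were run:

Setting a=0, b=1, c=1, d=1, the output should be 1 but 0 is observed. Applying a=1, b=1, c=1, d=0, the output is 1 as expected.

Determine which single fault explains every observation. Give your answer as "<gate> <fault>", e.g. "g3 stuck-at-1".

g2 stuck-at-1

Fault-free values for test 1 (a=0, b=1, c=1, d=1): g1=0, g2=0, g3=0, g4=0, g5=1, giving Y=1. Observed 0.
Test 1: faults giving observed 0 are {g2 stuck-at-1, g3 stuck-at-1, g4 stuck-at-1, g5 stuck-at-0}.
Test 2 (a=1, b=1, c=1, d=0): fault-free g1=0, g2=0, g3=0, g4=0, g5=1 → 1; observed 1. Eliminates g3 stuck-at-1, g4 stuck-at-1, g5 stuck-at-0.
Only g2 stuck-at-1 is consistent with every test.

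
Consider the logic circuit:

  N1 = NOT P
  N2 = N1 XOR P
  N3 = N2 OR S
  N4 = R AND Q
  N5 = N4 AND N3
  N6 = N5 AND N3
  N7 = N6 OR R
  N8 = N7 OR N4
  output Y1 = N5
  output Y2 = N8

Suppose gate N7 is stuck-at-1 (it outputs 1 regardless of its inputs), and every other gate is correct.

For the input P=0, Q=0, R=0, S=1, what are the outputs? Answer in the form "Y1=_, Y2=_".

Y1=0, Y2=1

Propagate with N7 forced: N1=1, N2=1, N3=1, N4=0, N5=0, N6=0, N7=1 [stuck-at-1], N8=1.
So the outputs are Y1=0, Y2=1. (Without the fault they would be Y1=0, Y2=0.)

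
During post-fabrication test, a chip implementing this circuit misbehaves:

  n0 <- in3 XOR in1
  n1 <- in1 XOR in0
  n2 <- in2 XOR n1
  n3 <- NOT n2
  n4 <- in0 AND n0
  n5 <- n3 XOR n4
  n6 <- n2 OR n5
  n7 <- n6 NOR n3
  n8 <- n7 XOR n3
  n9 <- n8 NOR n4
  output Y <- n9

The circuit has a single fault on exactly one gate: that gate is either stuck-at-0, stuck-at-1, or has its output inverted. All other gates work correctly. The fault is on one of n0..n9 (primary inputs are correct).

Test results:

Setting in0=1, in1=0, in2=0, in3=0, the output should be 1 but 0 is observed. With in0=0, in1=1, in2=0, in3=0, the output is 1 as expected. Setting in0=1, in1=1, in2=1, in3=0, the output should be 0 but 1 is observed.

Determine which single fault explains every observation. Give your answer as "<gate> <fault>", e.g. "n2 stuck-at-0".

n0 inverted output

Fault-free values for test 1 (in0=1, in1=0, in2=0, in3=0): n0=0, n1=1, n2=1, n3=0, n4=0, n5=0, n6=1, n7=0, n8=0, n9=1, giving Y=1. Observed 0.
Test 1: faults giving observed 0 are {n0 stuck-at-1, n0 inverted output, n1 stuck-at-0, n1 inverted output, n2 stuck-at-0, n2 inverted output, n3 stuck-at-1, n3 inverted output, n4 stuck-at-1, n4 inverted output, n6 stuck-at-0, n6 inverted output, n7 stuck-at-1, n7 inverted output, n8 stuck-at-1, n8 inverted output, n9 stuck-at-0, n9 inverted output}.
Test 2 (in0=0, in1=1, in2=0, in3=0): fault-free n0=1, n1=1, n2=1, n3=0, n4=0, n5=0, n6=1, n7=0, n8=0, n9=1 → 1; observed 1. Eliminates n1 stuck-at-0, n1 inverted output, n2 stuck-at-0, n2 inverted output, n3 stuck-at-1, n3 inverted output, n4 stuck-at-1, n4 inverted output, n6 stuck-at-0, n6 inverted output, n7 stuck-at-1, n7 inverted output, n8 stuck-at-1, n8 inverted output, n9 stuck-at-0, n9 inverted output.
Test 3 (in0=1, in1=1, in2=1, in3=0): fault-free n0=1, n1=0, n2=1, n3=0, n4=1, n5=1, n6=1, n7=0, n8=0, n9=0 → 0; observed 1. Eliminates n0 stuck-at-1.
Only n0 inverted output is consistent with every test.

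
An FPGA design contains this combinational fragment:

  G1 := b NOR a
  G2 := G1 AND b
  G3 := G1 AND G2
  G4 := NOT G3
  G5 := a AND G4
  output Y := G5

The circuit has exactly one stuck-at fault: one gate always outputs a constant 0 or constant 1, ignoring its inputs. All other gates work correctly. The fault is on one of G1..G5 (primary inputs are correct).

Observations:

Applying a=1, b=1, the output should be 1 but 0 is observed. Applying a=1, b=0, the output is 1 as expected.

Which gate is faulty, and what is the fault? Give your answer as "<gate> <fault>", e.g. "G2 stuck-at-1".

Fault-free values for test 1 (a=1, b=1): G1=0, G2=0, G3=0, G4=1, G5=1, giving Y=1. Observed 0.
Test 1: faults giving observed 0 are {G1 stuck-at-1, G3 stuck-at-1, G4 stuck-at-0, G5 stuck-at-0}.
Test 2 (a=1, b=0): fault-free G1=0, G2=0, G3=0, G4=1, G5=1 → 1; observed 1. Eliminates G3 stuck-at-1, G4 stuck-at-0, G5 stuck-at-0.
Only G1 stuck-at-1 is consistent with every test.

G1 stuck-at-1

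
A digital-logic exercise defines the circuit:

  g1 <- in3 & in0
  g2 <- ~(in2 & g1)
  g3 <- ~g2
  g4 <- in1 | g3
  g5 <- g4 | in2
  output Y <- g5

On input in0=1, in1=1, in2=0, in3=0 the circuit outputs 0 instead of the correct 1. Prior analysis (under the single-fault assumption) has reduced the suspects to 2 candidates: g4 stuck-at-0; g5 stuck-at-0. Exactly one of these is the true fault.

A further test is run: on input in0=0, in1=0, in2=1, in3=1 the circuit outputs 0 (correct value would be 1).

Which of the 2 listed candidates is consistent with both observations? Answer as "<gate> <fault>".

g5 stuck-at-0

Evaluate each candidate on input in0=0, in1=0, in2=1, in3=1:
  g4 stuck-at-0: g1=0, g2=1, g3=0, g4=0 [stuck-at-0], g5=1 → 1 — eliminated
  g5 stuck-at-0: g1=0, g2=1, g3=0, g4=0, g5=0 [stuck-at-0] → 0 — matches
Only g5 stuck-at-0 reproduces the observed 0.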